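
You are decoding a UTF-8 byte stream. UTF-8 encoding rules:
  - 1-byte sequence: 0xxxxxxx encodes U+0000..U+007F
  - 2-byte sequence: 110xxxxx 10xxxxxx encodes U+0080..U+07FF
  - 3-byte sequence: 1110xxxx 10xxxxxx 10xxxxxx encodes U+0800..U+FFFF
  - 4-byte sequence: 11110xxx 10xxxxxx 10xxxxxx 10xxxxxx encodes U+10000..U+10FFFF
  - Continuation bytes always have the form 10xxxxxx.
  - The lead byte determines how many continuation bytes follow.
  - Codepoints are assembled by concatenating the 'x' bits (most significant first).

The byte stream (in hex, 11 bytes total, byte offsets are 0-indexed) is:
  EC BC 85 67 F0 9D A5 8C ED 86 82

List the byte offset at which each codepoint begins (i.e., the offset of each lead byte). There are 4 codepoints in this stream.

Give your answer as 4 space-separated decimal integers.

Answer: 0 3 4 8

Derivation:
Byte[0]=EC: 3-byte lead, need 2 cont bytes. acc=0xC
Byte[1]=BC: continuation. acc=(acc<<6)|0x3C=0x33C
Byte[2]=85: continuation. acc=(acc<<6)|0x05=0xCF05
Completed: cp=U+CF05 (starts at byte 0)
Byte[3]=67: 1-byte ASCII. cp=U+0067
Byte[4]=F0: 4-byte lead, need 3 cont bytes. acc=0x0
Byte[5]=9D: continuation. acc=(acc<<6)|0x1D=0x1D
Byte[6]=A5: continuation. acc=(acc<<6)|0x25=0x765
Byte[7]=8C: continuation. acc=(acc<<6)|0x0C=0x1D94C
Completed: cp=U+1D94C (starts at byte 4)
Byte[8]=ED: 3-byte lead, need 2 cont bytes. acc=0xD
Byte[9]=86: continuation. acc=(acc<<6)|0x06=0x346
Byte[10]=82: continuation. acc=(acc<<6)|0x02=0xD182
Completed: cp=U+D182 (starts at byte 8)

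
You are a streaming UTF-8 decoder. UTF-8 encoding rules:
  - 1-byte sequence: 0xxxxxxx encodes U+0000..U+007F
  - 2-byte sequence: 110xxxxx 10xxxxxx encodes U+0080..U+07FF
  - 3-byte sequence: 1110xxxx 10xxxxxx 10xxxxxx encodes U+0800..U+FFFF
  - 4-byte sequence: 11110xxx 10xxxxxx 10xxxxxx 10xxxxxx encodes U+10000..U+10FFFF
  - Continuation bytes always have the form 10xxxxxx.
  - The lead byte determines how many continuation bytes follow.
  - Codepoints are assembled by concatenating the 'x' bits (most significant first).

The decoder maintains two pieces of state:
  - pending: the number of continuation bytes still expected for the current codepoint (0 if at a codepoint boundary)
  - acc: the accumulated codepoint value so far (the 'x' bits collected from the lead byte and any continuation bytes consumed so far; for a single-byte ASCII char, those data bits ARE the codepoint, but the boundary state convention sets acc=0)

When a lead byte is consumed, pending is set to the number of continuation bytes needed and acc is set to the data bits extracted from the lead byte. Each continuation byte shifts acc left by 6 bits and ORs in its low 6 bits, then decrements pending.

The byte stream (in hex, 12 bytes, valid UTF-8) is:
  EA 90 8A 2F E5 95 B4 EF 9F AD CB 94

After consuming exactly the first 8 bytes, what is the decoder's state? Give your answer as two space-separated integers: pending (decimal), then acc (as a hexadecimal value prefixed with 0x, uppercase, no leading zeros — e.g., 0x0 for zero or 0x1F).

Answer: 2 0xF

Derivation:
Byte[0]=EA: 3-byte lead. pending=2, acc=0xA
Byte[1]=90: continuation. acc=(acc<<6)|0x10=0x290, pending=1
Byte[2]=8A: continuation. acc=(acc<<6)|0x0A=0xA40A, pending=0
Byte[3]=2F: 1-byte. pending=0, acc=0x0
Byte[4]=E5: 3-byte lead. pending=2, acc=0x5
Byte[5]=95: continuation. acc=(acc<<6)|0x15=0x155, pending=1
Byte[6]=B4: continuation. acc=(acc<<6)|0x34=0x5574, pending=0
Byte[7]=EF: 3-byte lead. pending=2, acc=0xF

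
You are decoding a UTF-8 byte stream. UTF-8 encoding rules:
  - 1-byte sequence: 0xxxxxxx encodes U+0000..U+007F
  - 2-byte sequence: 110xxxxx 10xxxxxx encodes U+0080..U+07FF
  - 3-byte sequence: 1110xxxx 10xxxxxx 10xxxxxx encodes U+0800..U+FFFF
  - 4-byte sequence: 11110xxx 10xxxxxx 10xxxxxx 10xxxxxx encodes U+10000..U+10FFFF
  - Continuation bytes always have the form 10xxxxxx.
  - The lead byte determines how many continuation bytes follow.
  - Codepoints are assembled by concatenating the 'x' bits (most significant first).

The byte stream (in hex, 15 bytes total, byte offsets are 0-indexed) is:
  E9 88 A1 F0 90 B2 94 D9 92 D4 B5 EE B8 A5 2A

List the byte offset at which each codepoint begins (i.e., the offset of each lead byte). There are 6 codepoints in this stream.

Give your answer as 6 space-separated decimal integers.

Byte[0]=E9: 3-byte lead, need 2 cont bytes. acc=0x9
Byte[1]=88: continuation. acc=(acc<<6)|0x08=0x248
Byte[2]=A1: continuation. acc=(acc<<6)|0x21=0x9221
Completed: cp=U+9221 (starts at byte 0)
Byte[3]=F0: 4-byte lead, need 3 cont bytes. acc=0x0
Byte[4]=90: continuation. acc=(acc<<6)|0x10=0x10
Byte[5]=B2: continuation. acc=(acc<<6)|0x32=0x432
Byte[6]=94: continuation. acc=(acc<<6)|0x14=0x10C94
Completed: cp=U+10C94 (starts at byte 3)
Byte[7]=D9: 2-byte lead, need 1 cont bytes. acc=0x19
Byte[8]=92: continuation. acc=(acc<<6)|0x12=0x652
Completed: cp=U+0652 (starts at byte 7)
Byte[9]=D4: 2-byte lead, need 1 cont bytes. acc=0x14
Byte[10]=B5: continuation. acc=(acc<<6)|0x35=0x535
Completed: cp=U+0535 (starts at byte 9)
Byte[11]=EE: 3-byte lead, need 2 cont bytes. acc=0xE
Byte[12]=B8: continuation. acc=(acc<<6)|0x38=0x3B8
Byte[13]=A5: continuation. acc=(acc<<6)|0x25=0xEE25
Completed: cp=U+EE25 (starts at byte 11)
Byte[14]=2A: 1-byte ASCII. cp=U+002A

Answer: 0 3 7 9 11 14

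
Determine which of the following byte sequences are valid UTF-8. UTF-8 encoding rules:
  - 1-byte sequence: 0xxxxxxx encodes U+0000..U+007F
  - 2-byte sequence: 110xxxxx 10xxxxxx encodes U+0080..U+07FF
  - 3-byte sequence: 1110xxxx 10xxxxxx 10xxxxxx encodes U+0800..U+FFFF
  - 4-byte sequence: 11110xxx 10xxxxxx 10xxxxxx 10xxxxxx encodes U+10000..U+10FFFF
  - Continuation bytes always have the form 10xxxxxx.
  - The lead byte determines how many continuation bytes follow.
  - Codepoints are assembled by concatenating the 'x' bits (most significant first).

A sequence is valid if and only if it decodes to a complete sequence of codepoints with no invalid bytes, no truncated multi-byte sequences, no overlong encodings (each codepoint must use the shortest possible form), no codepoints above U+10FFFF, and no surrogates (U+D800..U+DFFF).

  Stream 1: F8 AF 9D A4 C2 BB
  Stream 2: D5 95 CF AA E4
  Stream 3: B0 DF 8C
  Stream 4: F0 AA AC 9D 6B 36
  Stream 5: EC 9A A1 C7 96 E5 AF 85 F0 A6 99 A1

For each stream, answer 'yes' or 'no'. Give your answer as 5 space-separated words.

Answer: no no no yes yes

Derivation:
Stream 1: error at byte offset 0. INVALID
Stream 2: error at byte offset 5. INVALID
Stream 3: error at byte offset 0. INVALID
Stream 4: decodes cleanly. VALID
Stream 5: decodes cleanly. VALID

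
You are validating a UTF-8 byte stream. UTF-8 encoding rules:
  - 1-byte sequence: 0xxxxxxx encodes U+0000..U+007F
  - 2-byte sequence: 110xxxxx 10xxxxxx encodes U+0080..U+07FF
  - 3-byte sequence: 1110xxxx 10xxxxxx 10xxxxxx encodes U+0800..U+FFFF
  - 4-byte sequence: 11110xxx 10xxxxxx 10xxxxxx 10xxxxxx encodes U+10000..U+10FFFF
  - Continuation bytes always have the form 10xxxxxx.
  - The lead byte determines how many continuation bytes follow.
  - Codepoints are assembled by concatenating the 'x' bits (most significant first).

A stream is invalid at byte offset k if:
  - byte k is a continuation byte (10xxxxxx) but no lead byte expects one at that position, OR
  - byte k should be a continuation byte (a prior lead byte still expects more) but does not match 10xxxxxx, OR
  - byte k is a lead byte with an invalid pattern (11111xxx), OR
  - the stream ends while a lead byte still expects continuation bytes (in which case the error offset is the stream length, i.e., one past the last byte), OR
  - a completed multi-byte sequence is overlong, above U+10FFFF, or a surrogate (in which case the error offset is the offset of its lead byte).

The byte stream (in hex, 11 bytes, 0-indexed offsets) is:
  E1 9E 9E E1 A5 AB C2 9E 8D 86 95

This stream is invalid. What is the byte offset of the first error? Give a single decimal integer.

Answer: 8

Derivation:
Byte[0]=E1: 3-byte lead, need 2 cont bytes. acc=0x1
Byte[1]=9E: continuation. acc=(acc<<6)|0x1E=0x5E
Byte[2]=9E: continuation. acc=(acc<<6)|0x1E=0x179E
Completed: cp=U+179E (starts at byte 0)
Byte[3]=E1: 3-byte lead, need 2 cont bytes. acc=0x1
Byte[4]=A5: continuation. acc=(acc<<6)|0x25=0x65
Byte[5]=AB: continuation. acc=(acc<<6)|0x2B=0x196B
Completed: cp=U+196B (starts at byte 3)
Byte[6]=C2: 2-byte lead, need 1 cont bytes. acc=0x2
Byte[7]=9E: continuation. acc=(acc<<6)|0x1E=0x9E
Completed: cp=U+009E (starts at byte 6)
Byte[8]=8D: INVALID lead byte (not 0xxx/110x/1110/11110)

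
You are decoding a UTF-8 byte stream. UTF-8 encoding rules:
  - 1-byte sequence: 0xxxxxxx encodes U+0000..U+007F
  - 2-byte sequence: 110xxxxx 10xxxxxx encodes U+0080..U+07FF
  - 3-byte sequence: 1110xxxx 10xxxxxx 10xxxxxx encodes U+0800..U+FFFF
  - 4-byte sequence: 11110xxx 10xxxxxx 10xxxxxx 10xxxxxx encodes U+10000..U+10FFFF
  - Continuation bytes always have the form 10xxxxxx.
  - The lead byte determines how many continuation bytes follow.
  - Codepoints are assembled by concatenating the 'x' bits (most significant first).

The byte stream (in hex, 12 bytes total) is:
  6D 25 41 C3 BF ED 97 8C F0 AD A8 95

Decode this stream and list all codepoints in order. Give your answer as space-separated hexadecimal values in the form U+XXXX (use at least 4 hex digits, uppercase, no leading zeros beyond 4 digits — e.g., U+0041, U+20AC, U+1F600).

Answer: U+006D U+0025 U+0041 U+00FF U+D5CC U+2DA15

Derivation:
Byte[0]=6D: 1-byte ASCII. cp=U+006D
Byte[1]=25: 1-byte ASCII. cp=U+0025
Byte[2]=41: 1-byte ASCII. cp=U+0041
Byte[3]=C3: 2-byte lead, need 1 cont bytes. acc=0x3
Byte[4]=BF: continuation. acc=(acc<<6)|0x3F=0xFF
Completed: cp=U+00FF (starts at byte 3)
Byte[5]=ED: 3-byte lead, need 2 cont bytes. acc=0xD
Byte[6]=97: continuation. acc=(acc<<6)|0x17=0x357
Byte[7]=8C: continuation. acc=(acc<<6)|0x0C=0xD5CC
Completed: cp=U+D5CC (starts at byte 5)
Byte[8]=F0: 4-byte lead, need 3 cont bytes. acc=0x0
Byte[9]=AD: continuation. acc=(acc<<6)|0x2D=0x2D
Byte[10]=A8: continuation. acc=(acc<<6)|0x28=0xB68
Byte[11]=95: continuation. acc=(acc<<6)|0x15=0x2DA15
Completed: cp=U+2DA15 (starts at byte 8)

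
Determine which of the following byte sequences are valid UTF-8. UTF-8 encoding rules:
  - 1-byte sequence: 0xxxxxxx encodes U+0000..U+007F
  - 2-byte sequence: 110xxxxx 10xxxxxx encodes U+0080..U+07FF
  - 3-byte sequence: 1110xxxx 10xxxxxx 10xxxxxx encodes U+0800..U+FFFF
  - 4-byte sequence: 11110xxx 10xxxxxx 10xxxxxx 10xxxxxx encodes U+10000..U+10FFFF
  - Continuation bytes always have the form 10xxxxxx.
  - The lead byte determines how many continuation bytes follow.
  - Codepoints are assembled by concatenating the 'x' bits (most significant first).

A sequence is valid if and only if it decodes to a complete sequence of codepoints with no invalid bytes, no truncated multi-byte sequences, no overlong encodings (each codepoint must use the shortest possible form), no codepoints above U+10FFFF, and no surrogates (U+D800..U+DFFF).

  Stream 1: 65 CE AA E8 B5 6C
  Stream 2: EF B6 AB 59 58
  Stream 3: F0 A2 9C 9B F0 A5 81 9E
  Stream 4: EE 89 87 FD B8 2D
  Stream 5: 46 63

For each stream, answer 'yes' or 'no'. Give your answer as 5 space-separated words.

Answer: no yes yes no yes

Derivation:
Stream 1: error at byte offset 5. INVALID
Stream 2: decodes cleanly. VALID
Stream 3: decodes cleanly. VALID
Stream 4: error at byte offset 3. INVALID
Stream 5: decodes cleanly. VALID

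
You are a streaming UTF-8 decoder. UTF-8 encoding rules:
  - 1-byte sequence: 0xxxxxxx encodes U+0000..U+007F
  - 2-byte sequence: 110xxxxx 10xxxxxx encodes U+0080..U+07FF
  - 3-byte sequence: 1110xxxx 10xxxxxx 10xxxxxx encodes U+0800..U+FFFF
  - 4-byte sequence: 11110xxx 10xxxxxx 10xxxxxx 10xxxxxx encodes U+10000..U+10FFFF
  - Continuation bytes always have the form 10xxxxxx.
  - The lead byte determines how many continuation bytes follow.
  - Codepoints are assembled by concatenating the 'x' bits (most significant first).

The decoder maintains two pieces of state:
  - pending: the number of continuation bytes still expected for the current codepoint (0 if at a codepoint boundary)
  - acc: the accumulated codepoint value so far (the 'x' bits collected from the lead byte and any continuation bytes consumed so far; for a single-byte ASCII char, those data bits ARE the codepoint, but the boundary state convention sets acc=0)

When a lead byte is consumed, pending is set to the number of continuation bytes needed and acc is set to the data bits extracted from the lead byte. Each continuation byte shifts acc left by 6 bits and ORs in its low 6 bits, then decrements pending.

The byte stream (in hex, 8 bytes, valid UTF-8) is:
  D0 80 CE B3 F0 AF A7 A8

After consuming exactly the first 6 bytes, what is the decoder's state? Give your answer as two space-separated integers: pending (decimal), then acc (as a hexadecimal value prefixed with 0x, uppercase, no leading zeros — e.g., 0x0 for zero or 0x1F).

Byte[0]=D0: 2-byte lead. pending=1, acc=0x10
Byte[1]=80: continuation. acc=(acc<<6)|0x00=0x400, pending=0
Byte[2]=CE: 2-byte lead. pending=1, acc=0xE
Byte[3]=B3: continuation. acc=(acc<<6)|0x33=0x3B3, pending=0
Byte[4]=F0: 4-byte lead. pending=3, acc=0x0
Byte[5]=AF: continuation. acc=(acc<<6)|0x2F=0x2F, pending=2

Answer: 2 0x2F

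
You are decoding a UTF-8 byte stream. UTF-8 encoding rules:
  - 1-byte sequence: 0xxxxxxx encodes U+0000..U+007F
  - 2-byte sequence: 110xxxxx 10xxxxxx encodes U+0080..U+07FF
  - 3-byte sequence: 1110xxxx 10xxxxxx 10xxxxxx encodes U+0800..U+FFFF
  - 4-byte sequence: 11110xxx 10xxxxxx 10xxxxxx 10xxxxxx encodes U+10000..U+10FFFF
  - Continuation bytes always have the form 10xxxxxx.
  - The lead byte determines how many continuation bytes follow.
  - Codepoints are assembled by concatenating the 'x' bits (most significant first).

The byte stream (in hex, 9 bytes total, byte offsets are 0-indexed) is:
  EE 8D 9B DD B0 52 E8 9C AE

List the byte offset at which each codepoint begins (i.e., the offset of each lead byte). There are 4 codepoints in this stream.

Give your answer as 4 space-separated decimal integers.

Answer: 0 3 5 6

Derivation:
Byte[0]=EE: 3-byte lead, need 2 cont bytes. acc=0xE
Byte[1]=8D: continuation. acc=(acc<<6)|0x0D=0x38D
Byte[2]=9B: continuation. acc=(acc<<6)|0x1B=0xE35B
Completed: cp=U+E35B (starts at byte 0)
Byte[3]=DD: 2-byte lead, need 1 cont bytes. acc=0x1D
Byte[4]=B0: continuation. acc=(acc<<6)|0x30=0x770
Completed: cp=U+0770 (starts at byte 3)
Byte[5]=52: 1-byte ASCII. cp=U+0052
Byte[6]=E8: 3-byte lead, need 2 cont bytes. acc=0x8
Byte[7]=9C: continuation. acc=(acc<<6)|0x1C=0x21C
Byte[8]=AE: continuation. acc=(acc<<6)|0x2E=0x872E
Completed: cp=U+872E (starts at byte 6)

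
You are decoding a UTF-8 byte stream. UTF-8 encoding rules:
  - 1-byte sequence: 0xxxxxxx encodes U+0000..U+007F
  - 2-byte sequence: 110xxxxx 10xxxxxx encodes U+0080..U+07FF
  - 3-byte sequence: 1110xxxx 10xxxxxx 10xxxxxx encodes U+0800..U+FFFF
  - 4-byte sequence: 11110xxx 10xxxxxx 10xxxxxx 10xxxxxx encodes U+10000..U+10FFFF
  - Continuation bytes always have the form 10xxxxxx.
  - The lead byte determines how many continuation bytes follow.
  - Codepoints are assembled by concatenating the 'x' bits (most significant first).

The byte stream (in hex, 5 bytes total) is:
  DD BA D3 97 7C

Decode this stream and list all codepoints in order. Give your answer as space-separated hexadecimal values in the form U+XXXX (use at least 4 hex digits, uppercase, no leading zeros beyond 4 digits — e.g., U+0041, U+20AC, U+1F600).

Byte[0]=DD: 2-byte lead, need 1 cont bytes. acc=0x1D
Byte[1]=BA: continuation. acc=(acc<<6)|0x3A=0x77A
Completed: cp=U+077A (starts at byte 0)
Byte[2]=D3: 2-byte lead, need 1 cont bytes. acc=0x13
Byte[3]=97: continuation. acc=(acc<<6)|0x17=0x4D7
Completed: cp=U+04D7 (starts at byte 2)
Byte[4]=7C: 1-byte ASCII. cp=U+007C

Answer: U+077A U+04D7 U+007C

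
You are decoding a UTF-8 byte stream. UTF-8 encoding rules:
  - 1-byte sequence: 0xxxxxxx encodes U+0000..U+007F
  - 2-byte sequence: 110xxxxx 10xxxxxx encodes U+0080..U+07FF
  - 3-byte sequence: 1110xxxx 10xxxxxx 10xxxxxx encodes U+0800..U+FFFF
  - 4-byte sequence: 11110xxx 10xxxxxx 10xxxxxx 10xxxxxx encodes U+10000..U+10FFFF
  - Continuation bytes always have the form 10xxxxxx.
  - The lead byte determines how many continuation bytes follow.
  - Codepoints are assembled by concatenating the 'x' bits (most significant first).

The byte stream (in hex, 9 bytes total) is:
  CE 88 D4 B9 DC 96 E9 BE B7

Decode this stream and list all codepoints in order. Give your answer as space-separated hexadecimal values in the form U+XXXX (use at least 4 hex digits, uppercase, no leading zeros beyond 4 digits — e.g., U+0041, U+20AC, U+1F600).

Answer: U+0388 U+0539 U+0716 U+9FB7

Derivation:
Byte[0]=CE: 2-byte lead, need 1 cont bytes. acc=0xE
Byte[1]=88: continuation. acc=(acc<<6)|0x08=0x388
Completed: cp=U+0388 (starts at byte 0)
Byte[2]=D4: 2-byte lead, need 1 cont bytes. acc=0x14
Byte[3]=B9: continuation. acc=(acc<<6)|0x39=0x539
Completed: cp=U+0539 (starts at byte 2)
Byte[4]=DC: 2-byte lead, need 1 cont bytes. acc=0x1C
Byte[5]=96: continuation. acc=(acc<<6)|0x16=0x716
Completed: cp=U+0716 (starts at byte 4)
Byte[6]=E9: 3-byte lead, need 2 cont bytes. acc=0x9
Byte[7]=BE: continuation. acc=(acc<<6)|0x3E=0x27E
Byte[8]=B7: continuation. acc=(acc<<6)|0x37=0x9FB7
Completed: cp=U+9FB7 (starts at byte 6)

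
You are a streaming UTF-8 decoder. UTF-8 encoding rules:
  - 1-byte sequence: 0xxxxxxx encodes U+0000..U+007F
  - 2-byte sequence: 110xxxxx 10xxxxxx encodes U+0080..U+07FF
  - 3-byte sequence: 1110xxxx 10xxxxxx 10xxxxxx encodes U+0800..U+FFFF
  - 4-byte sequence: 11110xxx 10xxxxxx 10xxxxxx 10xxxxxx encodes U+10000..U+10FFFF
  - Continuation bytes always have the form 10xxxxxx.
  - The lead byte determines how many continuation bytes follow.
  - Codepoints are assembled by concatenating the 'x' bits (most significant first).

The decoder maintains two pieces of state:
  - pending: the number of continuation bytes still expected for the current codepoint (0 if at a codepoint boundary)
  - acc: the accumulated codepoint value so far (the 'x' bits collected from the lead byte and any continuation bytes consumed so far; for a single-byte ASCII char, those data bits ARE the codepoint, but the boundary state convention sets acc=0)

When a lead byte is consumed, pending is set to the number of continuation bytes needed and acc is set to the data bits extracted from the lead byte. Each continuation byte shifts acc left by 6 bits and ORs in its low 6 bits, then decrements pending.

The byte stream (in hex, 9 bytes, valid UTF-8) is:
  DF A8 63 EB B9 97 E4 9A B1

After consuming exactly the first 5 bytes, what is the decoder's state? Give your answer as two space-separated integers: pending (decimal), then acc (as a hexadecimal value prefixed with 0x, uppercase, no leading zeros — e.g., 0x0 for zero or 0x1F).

Answer: 1 0x2F9

Derivation:
Byte[0]=DF: 2-byte lead. pending=1, acc=0x1F
Byte[1]=A8: continuation. acc=(acc<<6)|0x28=0x7E8, pending=0
Byte[2]=63: 1-byte. pending=0, acc=0x0
Byte[3]=EB: 3-byte lead. pending=2, acc=0xB
Byte[4]=B9: continuation. acc=(acc<<6)|0x39=0x2F9, pending=1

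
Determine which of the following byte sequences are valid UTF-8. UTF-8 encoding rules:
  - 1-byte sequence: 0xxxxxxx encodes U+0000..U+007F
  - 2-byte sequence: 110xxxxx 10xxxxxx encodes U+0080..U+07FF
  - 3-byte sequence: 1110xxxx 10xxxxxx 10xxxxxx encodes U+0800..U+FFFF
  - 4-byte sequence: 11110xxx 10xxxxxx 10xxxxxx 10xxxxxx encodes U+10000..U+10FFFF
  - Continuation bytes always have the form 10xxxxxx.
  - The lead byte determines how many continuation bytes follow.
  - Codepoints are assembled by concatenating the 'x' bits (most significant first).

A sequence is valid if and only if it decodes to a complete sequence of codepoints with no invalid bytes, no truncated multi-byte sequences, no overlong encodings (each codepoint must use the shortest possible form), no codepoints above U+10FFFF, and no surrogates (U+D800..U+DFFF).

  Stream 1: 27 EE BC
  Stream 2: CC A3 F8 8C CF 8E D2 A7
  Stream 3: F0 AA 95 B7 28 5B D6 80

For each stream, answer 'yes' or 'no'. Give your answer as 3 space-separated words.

Answer: no no yes

Derivation:
Stream 1: error at byte offset 3. INVALID
Stream 2: error at byte offset 2. INVALID
Stream 3: decodes cleanly. VALID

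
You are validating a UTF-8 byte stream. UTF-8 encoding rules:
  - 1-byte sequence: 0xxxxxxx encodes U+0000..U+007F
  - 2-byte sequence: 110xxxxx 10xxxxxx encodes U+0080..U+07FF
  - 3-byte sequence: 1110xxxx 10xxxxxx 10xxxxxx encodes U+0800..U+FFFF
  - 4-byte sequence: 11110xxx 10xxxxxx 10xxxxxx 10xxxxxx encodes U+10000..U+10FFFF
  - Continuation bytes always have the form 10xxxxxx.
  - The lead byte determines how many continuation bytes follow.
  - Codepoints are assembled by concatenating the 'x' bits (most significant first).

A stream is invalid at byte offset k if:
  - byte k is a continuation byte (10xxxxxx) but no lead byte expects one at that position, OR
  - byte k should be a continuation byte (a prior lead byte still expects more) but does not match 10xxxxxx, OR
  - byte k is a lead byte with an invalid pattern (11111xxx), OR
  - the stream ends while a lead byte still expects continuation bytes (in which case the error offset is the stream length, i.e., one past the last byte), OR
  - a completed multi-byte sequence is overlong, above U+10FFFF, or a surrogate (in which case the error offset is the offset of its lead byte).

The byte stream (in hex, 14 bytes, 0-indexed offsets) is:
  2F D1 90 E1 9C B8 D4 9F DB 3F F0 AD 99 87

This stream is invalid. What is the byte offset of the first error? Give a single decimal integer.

Byte[0]=2F: 1-byte ASCII. cp=U+002F
Byte[1]=D1: 2-byte lead, need 1 cont bytes. acc=0x11
Byte[2]=90: continuation. acc=(acc<<6)|0x10=0x450
Completed: cp=U+0450 (starts at byte 1)
Byte[3]=E1: 3-byte lead, need 2 cont bytes. acc=0x1
Byte[4]=9C: continuation. acc=(acc<<6)|0x1C=0x5C
Byte[5]=B8: continuation. acc=(acc<<6)|0x38=0x1738
Completed: cp=U+1738 (starts at byte 3)
Byte[6]=D4: 2-byte lead, need 1 cont bytes. acc=0x14
Byte[7]=9F: continuation. acc=(acc<<6)|0x1F=0x51F
Completed: cp=U+051F (starts at byte 6)
Byte[8]=DB: 2-byte lead, need 1 cont bytes. acc=0x1B
Byte[9]=3F: expected 10xxxxxx continuation. INVALID

Answer: 9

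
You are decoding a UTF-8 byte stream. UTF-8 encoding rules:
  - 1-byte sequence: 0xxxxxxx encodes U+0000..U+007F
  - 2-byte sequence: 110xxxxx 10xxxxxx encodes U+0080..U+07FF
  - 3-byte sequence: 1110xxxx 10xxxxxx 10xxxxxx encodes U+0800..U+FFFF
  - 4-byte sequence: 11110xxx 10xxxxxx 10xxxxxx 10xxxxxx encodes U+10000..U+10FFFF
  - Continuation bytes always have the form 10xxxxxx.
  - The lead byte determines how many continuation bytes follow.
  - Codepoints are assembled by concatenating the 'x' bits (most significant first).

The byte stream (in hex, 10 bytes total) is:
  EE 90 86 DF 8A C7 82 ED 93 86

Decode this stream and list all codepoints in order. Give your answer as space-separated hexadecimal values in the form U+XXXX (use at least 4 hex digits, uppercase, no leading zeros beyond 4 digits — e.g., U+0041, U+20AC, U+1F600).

Answer: U+E406 U+07CA U+01C2 U+D4C6

Derivation:
Byte[0]=EE: 3-byte lead, need 2 cont bytes. acc=0xE
Byte[1]=90: continuation. acc=(acc<<6)|0x10=0x390
Byte[2]=86: continuation. acc=(acc<<6)|0x06=0xE406
Completed: cp=U+E406 (starts at byte 0)
Byte[3]=DF: 2-byte lead, need 1 cont bytes. acc=0x1F
Byte[4]=8A: continuation. acc=(acc<<6)|0x0A=0x7CA
Completed: cp=U+07CA (starts at byte 3)
Byte[5]=C7: 2-byte lead, need 1 cont bytes. acc=0x7
Byte[6]=82: continuation. acc=(acc<<6)|0x02=0x1C2
Completed: cp=U+01C2 (starts at byte 5)
Byte[7]=ED: 3-byte lead, need 2 cont bytes. acc=0xD
Byte[8]=93: continuation. acc=(acc<<6)|0x13=0x353
Byte[9]=86: continuation. acc=(acc<<6)|0x06=0xD4C6
Completed: cp=U+D4C6 (starts at byte 7)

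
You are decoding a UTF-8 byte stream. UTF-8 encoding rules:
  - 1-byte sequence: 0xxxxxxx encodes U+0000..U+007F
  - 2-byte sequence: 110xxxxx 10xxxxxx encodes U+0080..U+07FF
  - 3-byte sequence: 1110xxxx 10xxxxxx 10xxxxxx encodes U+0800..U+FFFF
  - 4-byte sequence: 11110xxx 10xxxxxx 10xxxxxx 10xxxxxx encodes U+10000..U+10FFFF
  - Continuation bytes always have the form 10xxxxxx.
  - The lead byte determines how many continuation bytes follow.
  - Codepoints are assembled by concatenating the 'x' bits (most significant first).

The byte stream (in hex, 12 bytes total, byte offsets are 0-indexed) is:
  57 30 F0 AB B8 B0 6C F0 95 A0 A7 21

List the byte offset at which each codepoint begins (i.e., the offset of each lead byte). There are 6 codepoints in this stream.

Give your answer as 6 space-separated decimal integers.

Answer: 0 1 2 6 7 11

Derivation:
Byte[0]=57: 1-byte ASCII. cp=U+0057
Byte[1]=30: 1-byte ASCII. cp=U+0030
Byte[2]=F0: 4-byte lead, need 3 cont bytes. acc=0x0
Byte[3]=AB: continuation. acc=(acc<<6)|0x2B=0x2B
Byte[4]=B8: continuation. acc=(acc<<6)|0x38=0xAF8
Byte[5]=B0: continuation. acc=(acc<<6)|0x30=0x2BE30
Completed: cp=U+2BE30 (starts at byte 2)
Byte[6]=6C: 1-byte ASCII. cp=U+006C
Byte[7]=F0: 4-byte lead, need 3 cont bytes. acc=0x0
Byte[8]=95: continuation. acc=(acc<<6)|0x15=0x15
Byte[9]=A0: continuation. acc=(acc<<6)|0x20=0x560
Byte[10]=A7: continuation. acc=(acc<<6)|0x27=0x15827
Completed: cp=U+15827 (starts at byte 7)
Byte[11]=21: 1-byte ASCII. cp=U+0021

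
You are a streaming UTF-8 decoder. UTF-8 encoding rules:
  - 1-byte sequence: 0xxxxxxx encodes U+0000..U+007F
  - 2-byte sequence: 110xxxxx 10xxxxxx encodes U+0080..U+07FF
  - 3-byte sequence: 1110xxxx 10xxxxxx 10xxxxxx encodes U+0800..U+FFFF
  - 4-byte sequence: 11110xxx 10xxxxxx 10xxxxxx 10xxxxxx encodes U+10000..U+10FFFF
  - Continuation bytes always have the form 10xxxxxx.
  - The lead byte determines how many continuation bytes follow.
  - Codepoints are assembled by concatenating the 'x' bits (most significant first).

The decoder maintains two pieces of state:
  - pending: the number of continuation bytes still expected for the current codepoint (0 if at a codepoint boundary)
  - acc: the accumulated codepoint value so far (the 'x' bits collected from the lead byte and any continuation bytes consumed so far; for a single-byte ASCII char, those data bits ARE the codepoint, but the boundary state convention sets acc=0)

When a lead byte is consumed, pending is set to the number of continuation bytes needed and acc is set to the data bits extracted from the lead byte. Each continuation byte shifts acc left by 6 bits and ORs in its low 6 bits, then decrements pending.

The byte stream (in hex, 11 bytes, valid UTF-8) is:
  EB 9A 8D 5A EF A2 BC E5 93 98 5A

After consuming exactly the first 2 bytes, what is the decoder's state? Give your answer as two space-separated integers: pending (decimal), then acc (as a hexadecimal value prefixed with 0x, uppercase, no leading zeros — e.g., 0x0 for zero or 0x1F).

Answer: 1 0x2DA

Derivation:
Byte[0]=EB: 3-byte lead. pending=2, acc=0xB
Byte[1]=9A: continuation. acc=(acc<<6)|0x1A=0x2DA, pending=1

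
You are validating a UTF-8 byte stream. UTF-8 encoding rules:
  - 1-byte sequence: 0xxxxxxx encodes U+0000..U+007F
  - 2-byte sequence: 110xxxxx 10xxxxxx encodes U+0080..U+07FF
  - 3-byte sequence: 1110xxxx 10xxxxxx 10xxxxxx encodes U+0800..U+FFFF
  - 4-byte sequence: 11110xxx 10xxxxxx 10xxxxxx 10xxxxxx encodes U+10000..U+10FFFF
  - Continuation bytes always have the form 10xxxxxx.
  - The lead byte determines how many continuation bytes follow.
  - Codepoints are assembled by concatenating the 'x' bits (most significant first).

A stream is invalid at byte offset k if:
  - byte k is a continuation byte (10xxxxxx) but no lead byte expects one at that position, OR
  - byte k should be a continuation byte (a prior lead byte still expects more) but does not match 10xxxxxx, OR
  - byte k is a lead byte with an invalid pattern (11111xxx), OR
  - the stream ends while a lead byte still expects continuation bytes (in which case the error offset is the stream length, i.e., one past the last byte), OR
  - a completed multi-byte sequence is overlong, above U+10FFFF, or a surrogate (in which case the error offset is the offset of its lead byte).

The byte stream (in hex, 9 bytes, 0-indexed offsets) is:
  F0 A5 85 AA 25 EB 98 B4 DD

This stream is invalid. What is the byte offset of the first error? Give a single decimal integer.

Answer: 9

Derivation:
Byte[0]=F0: 4-byte lead, need 3 cont bytes. acc=0x0
Byte[1]=A5: continuation. acc=(acc<<6)|0x25=0x25
Byte[2]=85: continuation. acc=(acc<<6)|0x05=0x945
Byte[3]=AA: continuation. acc=(acc<<6)|0x2A=0x2516A
Completed: cp=U+2516A (starts at byte 0)
Byte[4]=25: 1-byte ASCII. cp=U+0025
Byte[5]=EB: 3-byte lead, need 2 cont bytes. acc=0xB
Byte[6]=98: continuation. acc=(acc<<6)|0x18=0x2D8
Byte[7]=B4: continuation. acc=(acc<<6)|0x34=0xB634
Completed: cp=U+B634 (starts at byte 5)
Byte[8]=DD: 2-byte lead, need 1 cont bytes. acc=0x1D
Byte[9]: stream ended, expected continuation. INVALID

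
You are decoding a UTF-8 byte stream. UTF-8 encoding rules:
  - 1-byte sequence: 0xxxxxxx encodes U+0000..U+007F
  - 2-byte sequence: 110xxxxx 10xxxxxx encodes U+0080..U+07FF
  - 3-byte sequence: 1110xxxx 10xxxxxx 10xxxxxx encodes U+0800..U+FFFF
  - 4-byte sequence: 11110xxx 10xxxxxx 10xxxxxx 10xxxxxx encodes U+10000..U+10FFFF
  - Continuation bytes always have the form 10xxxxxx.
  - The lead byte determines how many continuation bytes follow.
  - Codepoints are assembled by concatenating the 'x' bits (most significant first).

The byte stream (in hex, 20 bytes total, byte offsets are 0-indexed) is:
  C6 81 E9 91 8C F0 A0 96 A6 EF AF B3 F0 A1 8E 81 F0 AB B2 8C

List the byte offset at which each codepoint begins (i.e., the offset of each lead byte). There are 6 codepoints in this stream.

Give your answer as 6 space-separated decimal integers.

Byte[0]=C6: 2-byte lead, need 1 cont bytes. acc=0x6
Byte[1]=81: continuation. acc=(acc<<6)|0x01=0x181
Completed: cp=U+0181 (starts at byte 0)
Byte[2]=E9: 3-byte lead, need 2 cont bytes. acc=0x9
Byte[3]=91: continuation. acc=(acc<<6)|0x11=0x251
Byte[4]=8C: continuation. acc=(acc<<6)|0x0C=0x944C
Completed: cp=U+944C (starts at byte 2)
Byte[5]=F0: 4-byte lead, need 3 cont bytes. acc=0x0
Byte[6]=A0: continuation. acc=(acc<<6)|0x20=0x20
Byte[7]=96: continuation. acc=(acc<<6)|0x16=0x816
Byte[8]=A6: continuation. acc=(acc<<6)|0x26=0x205A6
Completed: cp=U+205A6 (starts at byte 5)
Byte[9]=EF: 3-byte lead, need 2 cont bytes. acc=0xF
Byte[10]=AF: continuation. acc=(acc<<6)|0x2F=0x3EF
Byte[11]=B3: continuation. acc=(acc<<6)|0x33=0xFBF3
Completed: cp=U+FBF3 (starts at byte 9)
Byte[12]=F0: 4-byte lead, need 3 cont bytes. acc=0x0
Byte[13]=A1: continuation. acc=(acc<<6)|0x21=0x21
Byte[14]=8E: continuation. acc=(acc<<6)|0x0E=0x84E
Byte[15]=81: continuation. acc=(acc<<6)|0x01=0x21381
Completed: cp=U+21381 (starts at byte 12)
Byte[16]=F0: 4-byte lead, need 3 cont bytes. acc=0x0
Byte[17]=AB: continuation. acc=(acc<<6)|0x2B=0x2B
Byte[18]=B2: continuation. acc=(acc<<6)|0x32=0xAF2
Byte[19]=8C: continuation. acc=(acc<<6)|0x0C=0x2BC8C
Completed: cp=U+2BC8C (starts at byte 16)

Answer: 0 2 5 9 12 16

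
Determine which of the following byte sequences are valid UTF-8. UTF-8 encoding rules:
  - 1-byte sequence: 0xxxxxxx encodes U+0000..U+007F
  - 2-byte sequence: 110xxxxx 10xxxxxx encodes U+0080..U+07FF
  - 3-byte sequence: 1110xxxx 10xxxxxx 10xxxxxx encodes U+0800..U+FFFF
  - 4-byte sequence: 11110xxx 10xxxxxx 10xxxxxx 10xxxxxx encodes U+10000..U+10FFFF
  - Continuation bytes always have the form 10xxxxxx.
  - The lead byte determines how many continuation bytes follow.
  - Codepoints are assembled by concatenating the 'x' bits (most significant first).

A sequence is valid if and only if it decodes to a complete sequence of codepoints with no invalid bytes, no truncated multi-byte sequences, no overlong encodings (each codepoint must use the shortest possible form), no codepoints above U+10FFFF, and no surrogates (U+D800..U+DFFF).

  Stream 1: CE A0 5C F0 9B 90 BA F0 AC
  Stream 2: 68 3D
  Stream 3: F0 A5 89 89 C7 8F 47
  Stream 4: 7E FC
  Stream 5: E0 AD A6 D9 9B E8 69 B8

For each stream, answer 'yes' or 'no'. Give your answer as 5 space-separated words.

Stream 1: error at byte offset 9. INVALID
Stream 2: decodes cleanly. VALID
Stream 3: decodes cleanly. VALID
Stream 4: error at byte offset 1. INVALID
Stream 5: error at byte offset 6. INVALID

Answer: no yes yes no no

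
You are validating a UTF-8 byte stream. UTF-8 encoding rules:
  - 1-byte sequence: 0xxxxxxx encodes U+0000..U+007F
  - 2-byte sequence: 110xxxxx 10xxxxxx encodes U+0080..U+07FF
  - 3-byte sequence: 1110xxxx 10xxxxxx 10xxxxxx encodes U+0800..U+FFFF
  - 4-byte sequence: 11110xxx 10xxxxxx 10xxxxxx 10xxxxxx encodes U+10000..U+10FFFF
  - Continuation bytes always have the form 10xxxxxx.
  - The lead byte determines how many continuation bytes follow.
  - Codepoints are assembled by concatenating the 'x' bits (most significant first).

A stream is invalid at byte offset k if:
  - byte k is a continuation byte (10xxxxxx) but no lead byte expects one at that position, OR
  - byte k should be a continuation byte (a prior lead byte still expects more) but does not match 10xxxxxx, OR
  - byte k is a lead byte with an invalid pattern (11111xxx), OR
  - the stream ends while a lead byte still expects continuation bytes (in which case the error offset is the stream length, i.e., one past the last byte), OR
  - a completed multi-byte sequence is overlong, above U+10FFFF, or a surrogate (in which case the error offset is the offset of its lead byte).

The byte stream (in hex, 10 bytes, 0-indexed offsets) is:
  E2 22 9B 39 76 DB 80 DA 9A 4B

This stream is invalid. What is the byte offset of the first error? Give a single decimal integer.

Answer: 1

Derivation:
Byte[0]=E2: 3-byte lead, need 2 cont bytes. acc=0x2
Byte[1]=22: expected 10xxxxxx continuation. INVALID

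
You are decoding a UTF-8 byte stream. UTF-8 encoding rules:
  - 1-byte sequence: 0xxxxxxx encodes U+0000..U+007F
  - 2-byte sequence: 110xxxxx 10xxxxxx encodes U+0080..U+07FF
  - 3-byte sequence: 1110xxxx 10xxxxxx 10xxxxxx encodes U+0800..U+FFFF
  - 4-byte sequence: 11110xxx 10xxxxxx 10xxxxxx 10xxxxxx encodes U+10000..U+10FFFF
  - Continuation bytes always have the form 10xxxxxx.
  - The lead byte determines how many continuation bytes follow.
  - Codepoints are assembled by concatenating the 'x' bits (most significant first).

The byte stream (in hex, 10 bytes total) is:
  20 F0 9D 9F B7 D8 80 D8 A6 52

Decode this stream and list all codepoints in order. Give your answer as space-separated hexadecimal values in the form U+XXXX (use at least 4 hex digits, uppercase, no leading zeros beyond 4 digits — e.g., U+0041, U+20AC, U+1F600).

Answer: U+0020 U+1D7F7 U+0600 U+0626 U+0052

Derivation:
Byte[0]=20: 1-byte ASCII. cp=U+0020
Byte[1]=F0: 4-byte lead, need 3 cont bytes. acc=0x0
Byte[2]=9D: continuation. acc=(acc<<6)|0x1D=0x1D
Byte[3]=9F: continuation. acc=(acc<<6)|0x1F=0x75F
Byte[4]=B7: continuation. acc=(acc<<6)|0x37=0x1D7F7
Completed: cp=U+1D7F7 (starts at byte 1)
Byte[5]=D8: 2-byte lead, need 1 cont bytes. acc=0x18
Byte[6]=80: continuation. acc=(acc<<6)|0x00=0x600
Completed: cp=U+0600 (starts at byte 5)
Byte[7]=D8: 2-byte lead, need 1 cont bytes. acc=0x18
Byte[8]=A6: continuation. acc=(acc<<6)|0x26=0x626
Completed: cp=U+0626 (starts at byte 7)
Byte[9]=52: 1-byte ASCII. cp=U+0052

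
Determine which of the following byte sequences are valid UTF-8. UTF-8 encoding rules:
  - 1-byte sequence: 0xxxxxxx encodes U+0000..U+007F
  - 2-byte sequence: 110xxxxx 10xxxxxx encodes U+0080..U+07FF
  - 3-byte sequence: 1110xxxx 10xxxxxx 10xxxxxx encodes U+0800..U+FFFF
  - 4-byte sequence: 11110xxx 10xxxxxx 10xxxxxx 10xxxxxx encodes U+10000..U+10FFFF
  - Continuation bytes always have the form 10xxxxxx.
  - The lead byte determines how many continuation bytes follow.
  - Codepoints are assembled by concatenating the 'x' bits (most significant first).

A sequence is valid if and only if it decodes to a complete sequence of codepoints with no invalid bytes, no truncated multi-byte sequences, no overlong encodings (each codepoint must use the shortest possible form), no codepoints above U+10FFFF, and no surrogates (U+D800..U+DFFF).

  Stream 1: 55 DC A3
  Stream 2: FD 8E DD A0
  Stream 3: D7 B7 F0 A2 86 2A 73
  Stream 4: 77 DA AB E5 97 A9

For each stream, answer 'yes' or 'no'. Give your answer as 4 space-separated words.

Answer: yes no no yes

Derivation:
Stream 1: decodes cleanly. VALID
Stream 2: error at byte offset 0. INVALID
Stream 3: error at byte offset 5. INVALID
Stream 4: decodes cleanly. VALID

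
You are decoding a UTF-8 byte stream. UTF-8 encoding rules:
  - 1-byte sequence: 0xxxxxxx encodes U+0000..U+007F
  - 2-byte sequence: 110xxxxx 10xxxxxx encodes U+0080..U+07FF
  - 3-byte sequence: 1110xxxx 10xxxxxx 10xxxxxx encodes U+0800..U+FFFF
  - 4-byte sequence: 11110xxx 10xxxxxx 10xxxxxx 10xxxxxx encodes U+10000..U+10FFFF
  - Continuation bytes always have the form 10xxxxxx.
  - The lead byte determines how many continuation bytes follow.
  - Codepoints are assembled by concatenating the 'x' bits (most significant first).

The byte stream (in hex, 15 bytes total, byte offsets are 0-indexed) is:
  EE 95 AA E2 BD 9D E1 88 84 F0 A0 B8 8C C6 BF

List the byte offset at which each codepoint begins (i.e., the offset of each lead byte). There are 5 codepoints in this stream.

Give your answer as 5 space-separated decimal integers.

Byte[0]=EE: 3-byte lead, need 2 cont bytes. acc=0xE
Byte[1]=95: continuation. acc=(acc<<6)|0x15=0x395
Byte[2]=AA: continuation. acc=(acc<<6)|0x2A=0xE56A
Completed: cp=U+E56A (starts at byte 0)
Byte[3]=E2: 3-byte lead, need 2 cont bytes. acc=0x2
Byte[4]=BD: continuation. acc=(acc<<6)|0x3D=0xBD
Byte[5]=9D: continuation. acc=(acc<<6)|0x1D=0x2F5D
Completed: cp=U+2F5D (starts at byte 3)
Byte[6]=E1: 3-byte lead, need 2 cont bytes. acc=0x1
Byte[7]=88: continuation. acc=(acc<<6)|0x08=0x48
Byte[8]=84: continuation. acc=(acc<<6)|0x04=0x1204
Completed: cp=U+1204 (starts at byte 6)
Byte[9]=F0: 4-byte lead, need 3 cont bytes. acc=0x0
Byte[10]=A0: continuation. acc=(acc<<6)|0x20=0x20
Byte[11]=B8: continuation. acc=(acc<<6)|0x38=0x838
Byte[12]=8C: continuation. acc=(acc<<6)|0x0C=0x20E0C
Completed: cp=U+20E0C (starts at byte 9)
Byte[13]=C6: 2-byte lead, need 1 cont bytes. acc=0x6
Byte[14]=BF: continuation. acc=(acc<<6)|0x3F=0x1BF
Completed: cp=U+01BF (starts at byte 13)

Answer: 0 3 6 9 13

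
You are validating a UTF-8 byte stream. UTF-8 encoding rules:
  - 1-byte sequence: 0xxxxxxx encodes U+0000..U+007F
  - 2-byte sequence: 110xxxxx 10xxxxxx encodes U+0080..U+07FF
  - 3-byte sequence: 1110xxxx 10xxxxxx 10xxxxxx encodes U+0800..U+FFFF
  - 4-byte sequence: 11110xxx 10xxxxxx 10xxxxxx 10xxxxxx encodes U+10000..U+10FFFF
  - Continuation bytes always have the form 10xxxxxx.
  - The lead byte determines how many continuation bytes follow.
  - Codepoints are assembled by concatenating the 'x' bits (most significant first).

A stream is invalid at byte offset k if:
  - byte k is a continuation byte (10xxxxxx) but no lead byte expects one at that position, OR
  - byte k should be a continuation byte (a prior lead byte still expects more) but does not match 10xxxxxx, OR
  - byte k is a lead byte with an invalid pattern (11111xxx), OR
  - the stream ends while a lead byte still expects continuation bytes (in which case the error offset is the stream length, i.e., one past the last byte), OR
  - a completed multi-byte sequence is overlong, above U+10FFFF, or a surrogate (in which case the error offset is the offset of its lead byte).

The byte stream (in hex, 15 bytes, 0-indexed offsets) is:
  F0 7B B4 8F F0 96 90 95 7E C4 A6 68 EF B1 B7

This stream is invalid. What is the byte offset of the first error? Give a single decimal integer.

Answer: 1

Derivation:
Byte[0]=F0: 4-byte lead, need 3 cont bytes. acc=0x0
Byte[1]=7B: expected 10xxxxxx continuation. INVALID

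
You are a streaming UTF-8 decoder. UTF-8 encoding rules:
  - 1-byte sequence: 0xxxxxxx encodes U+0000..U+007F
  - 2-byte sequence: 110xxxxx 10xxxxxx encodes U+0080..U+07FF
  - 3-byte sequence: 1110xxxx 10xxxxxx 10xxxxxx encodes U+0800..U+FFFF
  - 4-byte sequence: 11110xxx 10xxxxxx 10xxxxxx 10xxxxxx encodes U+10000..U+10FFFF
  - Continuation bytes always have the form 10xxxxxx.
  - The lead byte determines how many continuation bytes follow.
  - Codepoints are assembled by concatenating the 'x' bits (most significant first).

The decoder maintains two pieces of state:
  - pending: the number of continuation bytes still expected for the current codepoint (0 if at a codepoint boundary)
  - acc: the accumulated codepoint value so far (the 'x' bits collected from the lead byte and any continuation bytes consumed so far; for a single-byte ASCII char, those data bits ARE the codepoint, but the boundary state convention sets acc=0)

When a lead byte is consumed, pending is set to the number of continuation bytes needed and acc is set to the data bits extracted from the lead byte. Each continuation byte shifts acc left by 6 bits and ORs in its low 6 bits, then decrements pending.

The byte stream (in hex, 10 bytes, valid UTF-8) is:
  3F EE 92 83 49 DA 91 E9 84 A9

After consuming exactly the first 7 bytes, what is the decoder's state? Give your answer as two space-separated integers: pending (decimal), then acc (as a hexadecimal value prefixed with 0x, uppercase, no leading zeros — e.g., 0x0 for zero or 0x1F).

Answer: 0 0x691

Derivation:
Byte[0]=3F: 1-byte. pending=0, acc=0x0
Byte[1]=EE: 3-byte lead. pending=2, acc=0xE
Byte[2]=92: continuation. acc=(acc<<6)|0x12=0x392, pending=1
Byte[3]=83: continuation. acc=(acc<<6)|0x03=0xE483, pending=0
Byte[4]=49: 1-byte. pending=0, acc=0x0
Byte[5]=DA: 2-byte lead. pending=1, acc=0x1A
Byte[6]=91: continuation. acc=(acc<<6)|0x11=0x691, pending=0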